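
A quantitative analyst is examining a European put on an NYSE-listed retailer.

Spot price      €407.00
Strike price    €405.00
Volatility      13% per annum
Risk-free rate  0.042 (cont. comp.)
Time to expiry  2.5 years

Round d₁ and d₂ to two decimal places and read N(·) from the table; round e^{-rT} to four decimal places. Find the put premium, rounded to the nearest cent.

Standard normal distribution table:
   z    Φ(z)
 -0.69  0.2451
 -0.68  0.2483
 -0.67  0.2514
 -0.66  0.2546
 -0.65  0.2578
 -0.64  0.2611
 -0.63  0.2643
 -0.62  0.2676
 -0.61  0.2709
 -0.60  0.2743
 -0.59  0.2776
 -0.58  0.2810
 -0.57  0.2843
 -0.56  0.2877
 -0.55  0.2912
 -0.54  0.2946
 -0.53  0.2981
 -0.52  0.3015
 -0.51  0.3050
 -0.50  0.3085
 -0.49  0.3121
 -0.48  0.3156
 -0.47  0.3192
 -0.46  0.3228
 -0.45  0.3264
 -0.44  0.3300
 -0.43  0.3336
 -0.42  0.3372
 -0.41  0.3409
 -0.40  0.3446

€15.37

T = 2.5;  σ√T = 0.2055
d₁ = [ln(407/405) + (0.042 + 0.13²/2)·2.5] / 0.2055 = [0.0049 + 0.1261] / 0.2055 = 0.6376 → 0.64
d₂ = d₁ − σ√T = 0.6376 − 0.2055 = 0.4320 → 0.43
e^(−rT) = e^(−0.042·2.5) = 0.9003
P = 405·0.9003·N(-0.43) − 407·N(-0.64) = 405·0.9003·0.3336 − 407·0.2611 = 121.6377 − 106.2677 = 15.3700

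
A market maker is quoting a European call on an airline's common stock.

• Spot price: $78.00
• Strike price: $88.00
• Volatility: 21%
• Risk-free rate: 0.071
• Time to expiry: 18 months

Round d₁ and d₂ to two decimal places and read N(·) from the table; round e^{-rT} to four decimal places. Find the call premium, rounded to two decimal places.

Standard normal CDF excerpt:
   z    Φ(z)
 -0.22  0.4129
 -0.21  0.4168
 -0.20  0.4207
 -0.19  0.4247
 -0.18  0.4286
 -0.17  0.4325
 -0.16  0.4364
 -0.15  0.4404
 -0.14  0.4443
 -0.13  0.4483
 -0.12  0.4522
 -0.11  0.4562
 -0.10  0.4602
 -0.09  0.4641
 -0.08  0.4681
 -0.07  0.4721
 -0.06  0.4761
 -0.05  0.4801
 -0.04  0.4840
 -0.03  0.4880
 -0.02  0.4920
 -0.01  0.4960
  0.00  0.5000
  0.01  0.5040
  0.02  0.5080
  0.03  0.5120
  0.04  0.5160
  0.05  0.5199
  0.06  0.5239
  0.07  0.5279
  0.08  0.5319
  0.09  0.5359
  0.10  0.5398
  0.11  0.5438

$7.27

σ√T = 0.21 × 1.2247 = 0.2572
ln(S/K) + (r + σ²/2)T = ln(78/88) + (0.071 + 0.21²/2)·1.5 = -0.1206 + 0.1396 = 0.0189
d₁ = 0.0189 / 0.2572 = 0.0737 ⇒ 0.07
d₂ = d₁ − σ√T = 0.0737 − 0.2572 = -0.1835 ⇒ -0.18
e^(−rT) = e^(−0.071·1.5) = 0.8990
N(d₁) = N(0.07) = 0.5279;  N(d₂) = N(-0.18) = 0.4286
C = 78·0.5279 − 88·0.8990·0.4286 = 41.1762 − 33.9074 = 7.2688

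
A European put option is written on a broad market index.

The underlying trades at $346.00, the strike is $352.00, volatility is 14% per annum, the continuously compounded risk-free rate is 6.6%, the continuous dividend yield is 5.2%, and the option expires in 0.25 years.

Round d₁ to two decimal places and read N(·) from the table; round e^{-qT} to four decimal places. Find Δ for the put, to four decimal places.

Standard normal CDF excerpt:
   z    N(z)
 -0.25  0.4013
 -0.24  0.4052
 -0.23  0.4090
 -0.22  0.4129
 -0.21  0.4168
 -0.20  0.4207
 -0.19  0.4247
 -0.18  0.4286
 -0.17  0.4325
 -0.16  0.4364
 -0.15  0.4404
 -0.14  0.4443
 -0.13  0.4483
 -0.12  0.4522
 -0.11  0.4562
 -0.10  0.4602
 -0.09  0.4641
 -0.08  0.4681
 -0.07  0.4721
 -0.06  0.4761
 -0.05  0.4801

σ√T = 0.14·√0.25 = 0.0700
d₁ = [ln(346/352) + (0.066 − 0.052 + 0.14²/2)·0.25] / 0.0700 = [-0.0172 + 0.0060] / 0.0700 = -0.1606 → -0.16
N(d₁) = N(-0.16) = 0.4364
Δ_put = exp(−qT)·(N(d₁) − 1) = 0.9871·(0.4364 − 1) = -0.5563

-0.5563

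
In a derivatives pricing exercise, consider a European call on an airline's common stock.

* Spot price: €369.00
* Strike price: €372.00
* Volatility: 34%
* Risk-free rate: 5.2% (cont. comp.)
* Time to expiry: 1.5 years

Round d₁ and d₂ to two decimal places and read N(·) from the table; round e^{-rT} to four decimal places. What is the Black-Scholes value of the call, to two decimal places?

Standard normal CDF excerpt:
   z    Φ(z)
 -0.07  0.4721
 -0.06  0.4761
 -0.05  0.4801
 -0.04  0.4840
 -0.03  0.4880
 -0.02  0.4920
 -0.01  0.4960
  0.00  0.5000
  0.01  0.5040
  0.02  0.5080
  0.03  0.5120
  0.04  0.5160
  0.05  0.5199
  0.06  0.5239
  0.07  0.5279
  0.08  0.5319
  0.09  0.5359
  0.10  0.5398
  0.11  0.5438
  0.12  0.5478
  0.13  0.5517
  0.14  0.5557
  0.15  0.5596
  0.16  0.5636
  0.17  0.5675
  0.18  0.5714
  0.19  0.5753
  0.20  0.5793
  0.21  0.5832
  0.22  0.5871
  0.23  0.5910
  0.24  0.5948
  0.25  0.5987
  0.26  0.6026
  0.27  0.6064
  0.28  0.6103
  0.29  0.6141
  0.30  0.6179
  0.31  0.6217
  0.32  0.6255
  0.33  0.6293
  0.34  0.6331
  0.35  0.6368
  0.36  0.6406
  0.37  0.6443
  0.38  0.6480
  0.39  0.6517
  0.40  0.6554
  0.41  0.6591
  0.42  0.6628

€72.57

σ√T = 0.34·√1.5 = 0.4164
d₁ = [ln(369/372) + (0.052 + 0.34²/2)·1.5] / 0.4164 = [-0.0081 + 0.1647] / 0.4164 = 0.3761 → 0.38
d₂ = d₁ − σ√T = 0.3761 − 0.4164 = -0.0403 → -0.04
e^(−rT) = e^(−0.052·1.5) = 0.9250
N(d₁) = N(0.38) = 0.6480;  N(d₂) = N(-0.04) = 0.4840
C = 369·0.6480 − 372·0.9250·0.4840 = 239.1120 − 166.5444 = 72.5676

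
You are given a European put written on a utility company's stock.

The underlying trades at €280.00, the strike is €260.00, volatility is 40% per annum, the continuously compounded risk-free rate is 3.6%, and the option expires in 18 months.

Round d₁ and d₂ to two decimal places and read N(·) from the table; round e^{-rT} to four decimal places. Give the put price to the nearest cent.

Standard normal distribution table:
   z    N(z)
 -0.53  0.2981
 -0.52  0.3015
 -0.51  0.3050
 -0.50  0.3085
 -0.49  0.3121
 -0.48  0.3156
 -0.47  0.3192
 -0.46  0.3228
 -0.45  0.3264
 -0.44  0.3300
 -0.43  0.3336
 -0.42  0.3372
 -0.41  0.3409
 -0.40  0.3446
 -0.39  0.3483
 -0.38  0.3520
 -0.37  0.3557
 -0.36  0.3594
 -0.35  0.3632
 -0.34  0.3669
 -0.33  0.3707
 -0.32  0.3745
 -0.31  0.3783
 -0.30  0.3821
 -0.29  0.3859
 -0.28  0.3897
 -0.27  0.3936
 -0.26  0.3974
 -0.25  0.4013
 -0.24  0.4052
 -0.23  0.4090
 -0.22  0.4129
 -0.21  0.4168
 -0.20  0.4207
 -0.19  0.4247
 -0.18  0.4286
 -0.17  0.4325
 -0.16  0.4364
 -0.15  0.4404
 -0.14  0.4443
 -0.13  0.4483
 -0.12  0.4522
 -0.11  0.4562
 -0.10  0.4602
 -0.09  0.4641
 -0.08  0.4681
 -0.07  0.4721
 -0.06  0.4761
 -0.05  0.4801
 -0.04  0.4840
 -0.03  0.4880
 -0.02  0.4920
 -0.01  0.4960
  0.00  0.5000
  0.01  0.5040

σ√T = 0.4·√1.5 = 0.4899
ln(S/K) + (r + σ²/2)T = ln(280/260) + (0.036 + 0.4²/2)·1.5 = 0.0741 + 0.1740 = 0.2481
d₁ = 0.2481 / 0.4899 = 0.5064 ⇒ 0.51
d₂ = d₁ − σ√T = 0.5064 − 0.4899 = 0.0166 ⇒ 0.02
exp(−rT) = exp(−0.036·1.5) = 0.9474
N(−d₂) = N(-0.02) = 0.4920;  N(−d₁) = N(-0.51) = 0.3050
P = 260·0.9474·0.4920 − 280·0.3050 = 121.1914 − 85.4000 = 35.7914

€35.79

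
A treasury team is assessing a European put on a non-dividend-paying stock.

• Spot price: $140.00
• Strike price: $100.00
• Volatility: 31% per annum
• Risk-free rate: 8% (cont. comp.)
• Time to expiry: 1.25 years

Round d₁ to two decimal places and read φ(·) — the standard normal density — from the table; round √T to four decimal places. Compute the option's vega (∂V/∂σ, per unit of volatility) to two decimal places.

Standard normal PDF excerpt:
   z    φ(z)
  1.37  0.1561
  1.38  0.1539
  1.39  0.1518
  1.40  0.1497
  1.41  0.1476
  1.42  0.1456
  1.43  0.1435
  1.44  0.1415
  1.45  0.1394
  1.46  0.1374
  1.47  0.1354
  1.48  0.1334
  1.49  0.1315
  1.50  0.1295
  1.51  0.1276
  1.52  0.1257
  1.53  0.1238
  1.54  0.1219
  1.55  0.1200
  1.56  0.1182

22.46

T = 1.25;  σ√T = 0.3466
ln(S/K) + (r + σ²/2)T = ln(140/100) + (0.08 + 0.31²/2)·1.25 = 0.3365 + 0.1601 = 0.4965
d₁ = 0.4965 / 0.3466 = 1.4326 ≈ 1.43
√T = √1.25 = 1.1180
φ(d₁) = φ(1.43) = 0.1435
vega = S·φ(d₁)·√T = 140·0.1435·1.1180 = 22.4606
(The call has the same vega.)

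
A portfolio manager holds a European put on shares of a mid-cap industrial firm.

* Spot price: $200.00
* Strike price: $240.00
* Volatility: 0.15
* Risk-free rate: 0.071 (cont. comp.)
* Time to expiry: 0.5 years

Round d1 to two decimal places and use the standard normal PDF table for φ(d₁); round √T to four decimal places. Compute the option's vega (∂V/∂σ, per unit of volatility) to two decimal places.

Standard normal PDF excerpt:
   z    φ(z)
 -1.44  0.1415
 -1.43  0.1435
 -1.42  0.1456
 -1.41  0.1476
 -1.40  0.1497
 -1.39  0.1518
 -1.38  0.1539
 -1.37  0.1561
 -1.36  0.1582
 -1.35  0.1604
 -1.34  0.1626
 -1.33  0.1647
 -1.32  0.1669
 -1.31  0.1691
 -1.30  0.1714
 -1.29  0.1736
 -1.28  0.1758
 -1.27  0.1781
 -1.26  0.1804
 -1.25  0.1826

23.29

σ√T = 0.15·√0.5 = 0.1061
d₁ = [ln(200/240) + (0.071 + 0.15²/2)·0.5] / 0.1061 = [-0.1823 + 0.0411] / 0.1061 = -1.3312 → -1.33
√T = √0.5 = 0.7071
φ(d₁) = φ(-1.33) = 0.1647
vega = S·φ(d₁)·√T = 200·0.1647·0.7071 = 23.2919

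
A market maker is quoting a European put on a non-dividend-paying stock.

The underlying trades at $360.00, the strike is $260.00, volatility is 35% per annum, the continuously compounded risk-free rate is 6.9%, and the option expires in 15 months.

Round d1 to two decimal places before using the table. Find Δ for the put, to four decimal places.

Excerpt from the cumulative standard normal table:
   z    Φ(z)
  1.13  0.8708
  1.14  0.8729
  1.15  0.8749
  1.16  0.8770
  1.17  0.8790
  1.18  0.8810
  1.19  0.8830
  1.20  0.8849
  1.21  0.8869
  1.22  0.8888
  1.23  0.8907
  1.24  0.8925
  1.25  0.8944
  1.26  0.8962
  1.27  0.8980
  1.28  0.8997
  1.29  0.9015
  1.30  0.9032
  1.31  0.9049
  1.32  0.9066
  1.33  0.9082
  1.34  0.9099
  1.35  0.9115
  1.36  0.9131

σ√T = 0.35·√1.25 = 0.3913
d₁ = [ln(360/260) + (0.069 + ½·0.35²)·1.25] / (σ√T) = (0.3254 + 0.1628) / 0.3913 = 1.2477 → 1.25
N(d₁) = N(1.25) = 0.8944
Δ_put = N(d₁) − 1 = 0.8944 − 1 = -0.1056

-0.1056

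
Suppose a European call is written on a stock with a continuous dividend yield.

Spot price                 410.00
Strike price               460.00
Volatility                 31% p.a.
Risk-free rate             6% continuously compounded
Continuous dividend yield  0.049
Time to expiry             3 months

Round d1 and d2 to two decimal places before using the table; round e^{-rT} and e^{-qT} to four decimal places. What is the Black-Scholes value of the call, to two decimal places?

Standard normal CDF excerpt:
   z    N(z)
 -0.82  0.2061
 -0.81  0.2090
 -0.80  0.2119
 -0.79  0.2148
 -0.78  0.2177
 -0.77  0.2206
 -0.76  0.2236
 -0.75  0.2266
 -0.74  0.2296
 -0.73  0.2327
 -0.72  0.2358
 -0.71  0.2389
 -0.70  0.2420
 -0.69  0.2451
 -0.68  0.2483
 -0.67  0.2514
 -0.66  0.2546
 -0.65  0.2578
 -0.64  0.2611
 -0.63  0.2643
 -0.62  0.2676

8.39

T = 0.25;  σ√T = 0.1550
ln(S/K) + (r − q + σ²/2)T = ln(410/460) + (0.06 − 0.049 + 0.31²/2)·0.25 = -0.1151 + 0.0148 = -0.1003
d₁ = -0.1003 / 0.1550 = -0.6471 ⇒ -0.65
d₂ = d₁ − σ√T = -0.6471 − 0.1550 = -0.8021 ⇒ -0.80
e^(−qT) = e^(−0.049·0.25) = 0.9878;  e^(−rT) = e^(−0.06·0.25) = 0.9851
N(d₁) = N(-0.65) = 0.2578;  N(d₂) = N(-0.80) = 0.2119
C = 410·0.9878·0.2578 − 460·0.9851·0.2119 = 104.4085 − 96.0216 = 8.3868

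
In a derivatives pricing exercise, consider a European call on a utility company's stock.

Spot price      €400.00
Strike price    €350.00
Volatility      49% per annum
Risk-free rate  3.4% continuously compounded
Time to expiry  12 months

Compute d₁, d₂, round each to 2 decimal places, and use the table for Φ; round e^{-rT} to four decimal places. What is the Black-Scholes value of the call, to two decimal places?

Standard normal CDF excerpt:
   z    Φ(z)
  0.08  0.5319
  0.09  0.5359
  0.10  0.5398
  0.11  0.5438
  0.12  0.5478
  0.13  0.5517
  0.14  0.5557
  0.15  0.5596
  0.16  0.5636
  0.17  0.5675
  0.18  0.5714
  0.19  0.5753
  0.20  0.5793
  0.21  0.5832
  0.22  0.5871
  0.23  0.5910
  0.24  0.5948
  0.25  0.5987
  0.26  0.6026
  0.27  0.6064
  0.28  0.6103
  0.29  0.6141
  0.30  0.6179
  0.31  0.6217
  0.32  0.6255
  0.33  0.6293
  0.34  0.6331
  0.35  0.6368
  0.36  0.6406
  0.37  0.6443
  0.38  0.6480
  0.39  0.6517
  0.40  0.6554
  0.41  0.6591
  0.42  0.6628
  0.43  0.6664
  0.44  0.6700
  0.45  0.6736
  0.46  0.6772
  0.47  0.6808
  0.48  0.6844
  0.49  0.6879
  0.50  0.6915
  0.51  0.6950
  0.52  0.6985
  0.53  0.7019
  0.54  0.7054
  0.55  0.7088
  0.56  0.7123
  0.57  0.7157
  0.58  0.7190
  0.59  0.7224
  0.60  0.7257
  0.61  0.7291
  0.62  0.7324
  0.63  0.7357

€106.34

T = 1;  σ√T = 0.4900
d₁ = [ln(400/350) + (0.034 + ½·0.49²)·1] / (σ√T) = (0.1335 + 0.1540) / 0.4900 = 0.5869 → 0.59
d₂ = 0.5869 − 0.4900 = 0.0969 → 0.10
exp(−rT) = exp(−0.034·1) = 0.9666
N(d₁) = N(0.59) = 0.7224;  N(d₂) = N(0.10) = 0.5398
C = 400·0.7224 − 350·0.9666·0.5398 = 288.9600 − 182.6197 = 106.3403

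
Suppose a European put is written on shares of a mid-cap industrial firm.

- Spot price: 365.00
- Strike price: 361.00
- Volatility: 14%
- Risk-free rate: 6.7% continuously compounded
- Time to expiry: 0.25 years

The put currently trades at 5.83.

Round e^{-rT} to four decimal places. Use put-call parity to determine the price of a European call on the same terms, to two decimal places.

exp(−rT) = exp(−0.067·0.25) = 0.9834
Put-call parity: C − P = S − K·e^(−rT) = 365 − 361·0.9834 = 365 − 355.0074 = 9.9926
C = P + (C − P) = 5.83 + (9.9926) = 15.8226

15.82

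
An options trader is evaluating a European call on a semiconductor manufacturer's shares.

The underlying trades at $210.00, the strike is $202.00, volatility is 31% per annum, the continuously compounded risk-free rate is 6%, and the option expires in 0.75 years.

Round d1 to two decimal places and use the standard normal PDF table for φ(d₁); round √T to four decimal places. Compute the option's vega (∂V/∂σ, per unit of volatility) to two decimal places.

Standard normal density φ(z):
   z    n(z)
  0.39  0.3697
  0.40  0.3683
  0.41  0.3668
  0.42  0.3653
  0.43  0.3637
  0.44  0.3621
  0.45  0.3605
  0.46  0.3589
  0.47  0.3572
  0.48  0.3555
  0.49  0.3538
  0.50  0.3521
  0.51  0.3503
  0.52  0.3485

σ√T = 0.31·√0.75 = 0.2685
d₁ = [ln(210/202) + (0.06 + ½·0.31²)·0.75] / (σ√T) = (0.0388 + 0.0810) / 0.2685 = 0.4465 ≈ 0.45
√T = √0.75 = 0.8660
φ(d₁) = φ(0.45) = 0.3605
vega = S·φ(d₁)·√T = 210·0.3605·0.8660 = 65.5605
(Call and put vega coincide under Black-Scholes.)

65.56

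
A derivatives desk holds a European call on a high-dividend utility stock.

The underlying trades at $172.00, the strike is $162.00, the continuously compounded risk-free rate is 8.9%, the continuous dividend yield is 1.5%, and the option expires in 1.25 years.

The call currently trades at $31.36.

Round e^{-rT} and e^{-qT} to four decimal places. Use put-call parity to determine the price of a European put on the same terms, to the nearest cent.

$7.50

exp(−qT) = exp(−0.015·1.25) = 0.9814;  exp(−rT) = exp(−0.089·1.25) = 0.8947
Put-call parity: C − P = S·e^(−qT) − K·e^(−rT) = 172·0.9814 − 162·0.8947 = 168.8008 − 144.9414 = 23.8594
P = C − (C − P) = 31.36 − (23.8594) = 7.5006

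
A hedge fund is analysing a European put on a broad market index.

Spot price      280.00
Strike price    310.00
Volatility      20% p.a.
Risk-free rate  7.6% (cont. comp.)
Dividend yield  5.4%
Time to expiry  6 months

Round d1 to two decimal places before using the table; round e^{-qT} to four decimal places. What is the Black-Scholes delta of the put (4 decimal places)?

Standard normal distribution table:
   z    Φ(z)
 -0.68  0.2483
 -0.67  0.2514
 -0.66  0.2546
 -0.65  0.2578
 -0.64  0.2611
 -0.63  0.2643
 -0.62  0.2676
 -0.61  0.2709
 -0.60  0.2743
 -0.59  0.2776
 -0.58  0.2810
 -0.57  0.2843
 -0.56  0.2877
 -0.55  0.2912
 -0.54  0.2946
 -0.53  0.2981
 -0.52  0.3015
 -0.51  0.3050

-0.6967

T = 0.5;  σ√T = 0.1414
d₁ = [ln(280/310) + (0.076 − 0.054 + 0.2²/2)·0.5] / 0.1414 = [-0.1018 + 0.0210] / 0.1414 = -0.5712 → -0.57
N(d₁) = N(-0.57) = 0.2843
Δ_put = exp(−qT)·(N(d₁) − 1) = 0.9734·(0.2843 − 1) = -0.6967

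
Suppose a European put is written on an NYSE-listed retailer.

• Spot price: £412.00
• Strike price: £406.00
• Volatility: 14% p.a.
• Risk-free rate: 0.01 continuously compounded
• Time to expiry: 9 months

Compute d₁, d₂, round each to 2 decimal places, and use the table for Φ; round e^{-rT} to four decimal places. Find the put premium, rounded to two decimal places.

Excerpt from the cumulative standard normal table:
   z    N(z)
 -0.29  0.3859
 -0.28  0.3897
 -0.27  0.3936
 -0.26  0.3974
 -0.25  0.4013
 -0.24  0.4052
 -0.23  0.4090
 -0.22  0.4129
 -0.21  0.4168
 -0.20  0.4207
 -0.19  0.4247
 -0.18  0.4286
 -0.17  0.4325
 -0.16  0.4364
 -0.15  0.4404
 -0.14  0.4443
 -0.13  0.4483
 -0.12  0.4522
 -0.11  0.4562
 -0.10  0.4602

σ√T = 0.14 × 0.8660 = 0.1212
d₁ = [ln(412/406) + (0.01 + 0.14²/2)·0.75] / 0.1212 = [0.0147 + 0.0149] / 0.1212 = 0.2435 ⇒ 0.24
d₂ = d₁ − σ√T = 0.2435 − 0.1212 = 0.1222 ⇒ 0.12
e^(−rT) = e^(−0.01·0.75) = 0.9925
P = 406·0.9925·N(-0.12) − 412·N(-0.24) = 406·0.9925·0.4522 − 412·0.4052 = 182.2163 − 166.9424 = 15.2739

£15.27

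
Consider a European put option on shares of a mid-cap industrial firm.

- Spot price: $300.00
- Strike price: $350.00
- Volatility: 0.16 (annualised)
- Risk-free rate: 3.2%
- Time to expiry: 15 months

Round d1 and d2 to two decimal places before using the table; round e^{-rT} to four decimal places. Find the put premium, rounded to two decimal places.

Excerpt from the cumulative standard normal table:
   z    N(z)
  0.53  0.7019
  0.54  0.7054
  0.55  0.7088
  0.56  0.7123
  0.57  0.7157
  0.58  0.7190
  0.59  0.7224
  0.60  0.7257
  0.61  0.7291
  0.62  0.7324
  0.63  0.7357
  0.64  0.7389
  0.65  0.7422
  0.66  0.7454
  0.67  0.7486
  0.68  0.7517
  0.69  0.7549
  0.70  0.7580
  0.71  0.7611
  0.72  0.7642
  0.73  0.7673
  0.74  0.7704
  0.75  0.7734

$45.39

σ√T = 0.16·√1.25 = 0.1789
ln(S/K) + (r + σ²/2)T = ln(300/350) + (0.032 + 0.16²/2)·1.25 = -0.1542 + 0.0560 = -0.0982
d₁ = -0.0982 / 0.1789 = -0.5487 ⇒ -0.55
d₂ = d₁ − σ√T = -0.5487 − 0.1789 = -0.7276 ⇒ -0.73
exp(−rT) = exp(−0.032·1.25) = 0.9608
N(−d₂) = N(0.73) = 0.7673;  N(−d₁) = N(0.55) = 0.7088
P = 350·0.9608·0.7673 − 300·0.7088 = 258.0276 − 212.6400 = 45.3876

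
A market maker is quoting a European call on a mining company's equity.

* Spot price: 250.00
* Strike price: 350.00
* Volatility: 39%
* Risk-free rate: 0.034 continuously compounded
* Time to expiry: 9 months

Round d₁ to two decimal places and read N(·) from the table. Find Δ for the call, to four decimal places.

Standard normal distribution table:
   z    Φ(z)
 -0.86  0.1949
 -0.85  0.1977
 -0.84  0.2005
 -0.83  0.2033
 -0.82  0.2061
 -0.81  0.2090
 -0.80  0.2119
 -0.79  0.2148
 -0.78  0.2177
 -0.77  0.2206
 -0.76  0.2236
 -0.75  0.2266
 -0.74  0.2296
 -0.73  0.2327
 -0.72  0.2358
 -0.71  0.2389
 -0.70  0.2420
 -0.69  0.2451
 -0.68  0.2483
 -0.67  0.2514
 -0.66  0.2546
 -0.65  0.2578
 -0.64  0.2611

0.2266

σ√T = 0.39 × 0.8660 = 0.3377
d₁ = [ln(250/350) + (0.034 + 0.39²/2)·0.75] / 0.3377 = [-0.3365 + 0.0825] / 0.3377 = -0.7518 ⇒ -0.75
N(d₁) = N(-0.75) = 0.2266
Δ_call = N(d₁) = 0.2266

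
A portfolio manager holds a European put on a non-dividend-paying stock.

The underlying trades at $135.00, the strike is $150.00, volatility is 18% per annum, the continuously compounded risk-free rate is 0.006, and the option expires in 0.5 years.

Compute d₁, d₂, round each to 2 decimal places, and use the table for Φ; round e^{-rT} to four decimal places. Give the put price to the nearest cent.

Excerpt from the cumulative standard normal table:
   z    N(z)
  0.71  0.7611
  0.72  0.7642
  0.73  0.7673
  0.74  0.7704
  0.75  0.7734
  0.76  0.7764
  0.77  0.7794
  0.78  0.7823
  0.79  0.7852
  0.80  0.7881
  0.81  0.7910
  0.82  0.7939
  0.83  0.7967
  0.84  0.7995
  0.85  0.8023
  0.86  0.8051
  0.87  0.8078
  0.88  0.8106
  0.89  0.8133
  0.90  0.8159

σ√T = 0.18·√0.5 = 0.1273
d₁ = [ln(135/150) + (0.006 + 0.18²/2)·0.5] / 0.1273 = [-0.1054 + 0.0111] / 0.1273 = -0.7406 which rounds to -0.74
d₂ = d₁ − σ√T = -0.7406 − 0.1273 = -0.8679 which rounds to -0.87
e^(−rT) = e^(−0.006·0.5) = 0.9970
P = 150·0.9970·N(0.87) − 135·N(0.74) = 150·0.9970·0.8078 − 135·0.7704 = 120.8065 − 104.0040 = 16.8025

$16.80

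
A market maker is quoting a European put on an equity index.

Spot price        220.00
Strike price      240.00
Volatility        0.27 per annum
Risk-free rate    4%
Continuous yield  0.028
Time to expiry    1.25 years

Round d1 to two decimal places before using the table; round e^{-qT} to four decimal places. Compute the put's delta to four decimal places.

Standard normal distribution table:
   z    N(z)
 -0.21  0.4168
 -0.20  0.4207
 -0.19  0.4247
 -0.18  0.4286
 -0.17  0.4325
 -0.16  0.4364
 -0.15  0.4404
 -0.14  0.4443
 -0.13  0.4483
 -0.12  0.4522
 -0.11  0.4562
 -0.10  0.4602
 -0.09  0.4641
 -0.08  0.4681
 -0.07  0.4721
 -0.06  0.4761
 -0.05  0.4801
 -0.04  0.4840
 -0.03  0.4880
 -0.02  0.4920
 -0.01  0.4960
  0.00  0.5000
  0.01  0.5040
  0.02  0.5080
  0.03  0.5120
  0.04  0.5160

-0.5175

T = 1.25;  σ√T = 0.3019
d₁ = [ln(220/240) + (0.04 − 0.028 + ½·0.27²)·1.25] / (σ√T) = (-0.0870 + 0.0606) / 0.3019 = -0.0876 ⇒ -0.09
N(d₁) = N(-0.09) = 0.4641
Δ_put = e^(−qT)·(N(d₁) − 1) = 0.9656·(0.4641 − 1) = -0.5175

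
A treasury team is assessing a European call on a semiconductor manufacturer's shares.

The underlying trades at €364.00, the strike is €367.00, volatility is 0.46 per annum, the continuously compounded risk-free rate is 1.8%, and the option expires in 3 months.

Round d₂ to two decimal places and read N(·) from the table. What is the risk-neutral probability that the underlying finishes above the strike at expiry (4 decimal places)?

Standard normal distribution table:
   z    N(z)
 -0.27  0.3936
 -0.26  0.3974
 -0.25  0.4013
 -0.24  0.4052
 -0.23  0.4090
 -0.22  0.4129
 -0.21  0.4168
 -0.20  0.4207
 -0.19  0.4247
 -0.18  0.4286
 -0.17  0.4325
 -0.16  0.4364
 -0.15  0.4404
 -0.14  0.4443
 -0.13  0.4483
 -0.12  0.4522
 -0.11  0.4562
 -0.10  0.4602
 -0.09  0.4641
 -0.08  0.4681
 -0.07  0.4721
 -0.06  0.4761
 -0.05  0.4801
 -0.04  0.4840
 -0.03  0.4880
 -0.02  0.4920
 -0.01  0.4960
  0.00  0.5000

T = 0.25;  σ√T = 0.2300
d₁ = [ln(364/367) + (0.018 + ½·0.46²)·0.25] / (σ√T) = (-0.0082 + 0.0310) / 0.2300 = 0.0989 → 0.10
d₂ = 0.0989 − 0.2300 = -0.1311 → -0.13
Pr(exercise) under Q = N(d₂) = 0.4483

0.4483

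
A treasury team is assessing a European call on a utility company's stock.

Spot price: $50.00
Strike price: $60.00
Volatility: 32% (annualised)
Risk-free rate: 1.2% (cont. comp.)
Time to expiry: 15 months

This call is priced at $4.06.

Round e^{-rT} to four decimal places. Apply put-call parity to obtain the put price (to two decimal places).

$13.17

exp(−rT) = exp(−0.012·1.25) = 0.9851
Put-call parity: C − P = S − K·e^(−rT) = 50 − 60·0.9851 = 50 − 59.1060 = -9.1060
P = C − (C − P) = 4.06 − (-9.1060) = 13.1660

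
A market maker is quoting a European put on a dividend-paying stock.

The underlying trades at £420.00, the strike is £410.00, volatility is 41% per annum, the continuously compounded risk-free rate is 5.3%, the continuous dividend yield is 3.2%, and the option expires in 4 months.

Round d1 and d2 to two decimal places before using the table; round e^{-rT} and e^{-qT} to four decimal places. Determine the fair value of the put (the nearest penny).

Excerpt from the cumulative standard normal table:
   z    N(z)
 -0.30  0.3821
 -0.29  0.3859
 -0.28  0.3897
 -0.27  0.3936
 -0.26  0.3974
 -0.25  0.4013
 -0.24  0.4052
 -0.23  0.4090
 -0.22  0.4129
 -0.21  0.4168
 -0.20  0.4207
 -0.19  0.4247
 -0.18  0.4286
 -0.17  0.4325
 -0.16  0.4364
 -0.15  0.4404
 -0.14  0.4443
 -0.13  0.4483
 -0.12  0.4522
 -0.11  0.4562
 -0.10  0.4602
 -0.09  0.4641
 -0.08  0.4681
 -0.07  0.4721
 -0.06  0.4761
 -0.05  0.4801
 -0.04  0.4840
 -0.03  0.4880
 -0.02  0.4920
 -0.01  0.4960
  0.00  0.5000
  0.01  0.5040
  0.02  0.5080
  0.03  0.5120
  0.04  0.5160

£33.04

σ√T = 0.41 × 0.5774 = 0.2367
ln(S/K) + (r − q + σ²/2)T = ln(420/410) + (0.053 − 0.032 + 0.41²/2)·0.3333 = 0.0241 + 0.0350 = 0.0591
d₁ = 0.0591 / 0.2367 = 0.2497 which rounds to 0.25
d₂ = d₁ − σ√T = 0.2497 − 0.2367 = 0.0130 which rounds to 0.01
e^(−qT) = e^(−0.032·0.3333) = 0.9894;  e^(−rT) = e^(−0.053·0.3333) = 0.9825
P = 410·0.9825·N(-0.01) − 420·0.9894·N(-0.25) = 410·0.9825·0.4960 − 420·0.9894·0.4013 = 199.8012 − 166.7594 = 33.0418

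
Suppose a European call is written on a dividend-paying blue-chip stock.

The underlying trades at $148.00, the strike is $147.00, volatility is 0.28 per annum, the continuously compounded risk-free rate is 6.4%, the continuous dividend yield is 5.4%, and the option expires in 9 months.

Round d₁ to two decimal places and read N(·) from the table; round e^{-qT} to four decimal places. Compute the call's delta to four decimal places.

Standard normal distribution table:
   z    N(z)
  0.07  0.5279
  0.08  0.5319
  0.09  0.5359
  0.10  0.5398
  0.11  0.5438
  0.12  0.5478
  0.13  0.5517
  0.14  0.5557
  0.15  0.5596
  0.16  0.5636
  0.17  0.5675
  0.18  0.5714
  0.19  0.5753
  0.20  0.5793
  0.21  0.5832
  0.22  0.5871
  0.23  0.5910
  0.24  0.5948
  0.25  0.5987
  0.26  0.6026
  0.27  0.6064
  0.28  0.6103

0.5487

σ√T = 0.28 × 0.8660 = 0.2425
d₁ = [ln(148/147) + (0.064 − 0.054 + 0.28²/2)·0.75] / 0.2425 = [0.0068 + 0.0369] / 0.2425 = 0.1801 which rounds to 0.18
N(d₁) = N(0.18) = 0.5714
Δ_call = e^(−qT)·N(d₁) = 0.9603·0.5714 = 0.5487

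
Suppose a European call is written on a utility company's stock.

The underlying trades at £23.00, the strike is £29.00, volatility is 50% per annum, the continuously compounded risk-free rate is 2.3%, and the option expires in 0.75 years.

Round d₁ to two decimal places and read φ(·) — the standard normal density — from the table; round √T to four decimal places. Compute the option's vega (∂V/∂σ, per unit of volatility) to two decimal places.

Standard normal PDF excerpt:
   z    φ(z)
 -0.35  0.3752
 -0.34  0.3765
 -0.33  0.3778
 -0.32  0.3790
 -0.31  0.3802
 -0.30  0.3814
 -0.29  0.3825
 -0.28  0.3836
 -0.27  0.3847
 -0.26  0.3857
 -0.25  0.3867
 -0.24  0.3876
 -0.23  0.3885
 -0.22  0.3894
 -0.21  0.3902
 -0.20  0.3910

7.64

T = 0.75;  σ√T = 0.4330
d₁ = [ln(23/29) + (0.023 + ½·0.5²)·0.75] / (σ√T) = (-0.2318 + 0.1110) / 0.4330 = -0.2790 which rounds to -0.28
√T = √0.75 = 0.8660
φ(d₁) = φ(-0.28) = 0.3836
vega = S·φ(d₁)·√T = 23·0.3836·0.8660 = 7.6405
(Call and put vega coincide under Black-Scholes.)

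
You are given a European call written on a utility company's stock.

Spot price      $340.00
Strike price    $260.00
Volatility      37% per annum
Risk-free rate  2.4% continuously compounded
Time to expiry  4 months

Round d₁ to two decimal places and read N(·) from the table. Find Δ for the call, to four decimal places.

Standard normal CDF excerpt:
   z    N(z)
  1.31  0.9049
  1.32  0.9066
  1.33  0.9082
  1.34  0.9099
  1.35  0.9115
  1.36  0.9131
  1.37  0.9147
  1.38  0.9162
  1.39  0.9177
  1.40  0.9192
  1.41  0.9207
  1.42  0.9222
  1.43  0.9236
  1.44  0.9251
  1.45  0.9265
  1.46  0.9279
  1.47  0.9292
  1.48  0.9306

0.9192

σ√T = 0.37 × 0.5774 = 0.2136
d₁ = [ln(340/260) + (0.024 + ½·0.37²)·0.3333] / (σ√T) = (0.2683 + 0.0308) / 0.2136 = 1.4001 which rounds to 1.40
N(d₁) = N(1.40) = 0.9192
Δ_call = N(d₁) = 0.9192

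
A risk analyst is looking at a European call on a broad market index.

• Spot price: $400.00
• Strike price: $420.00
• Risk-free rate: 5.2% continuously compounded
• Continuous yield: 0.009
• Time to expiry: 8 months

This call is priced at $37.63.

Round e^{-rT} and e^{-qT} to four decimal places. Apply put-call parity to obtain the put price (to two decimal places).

$45.71

e^(−qT) = e^(−0.009·0.6667) = 0.9940;  e^(−rT) = e^(−0.052·0.6667) = 0.9659
Put-call parity: C − P = S·e^(−qT) − K·e^(−rT) = 400·0.9940 − 420·0.9659 = 397.6000 − 405.6780 = -8.0780
P = C − (C − P) = 37.63 − (-8.0780) = 45.7080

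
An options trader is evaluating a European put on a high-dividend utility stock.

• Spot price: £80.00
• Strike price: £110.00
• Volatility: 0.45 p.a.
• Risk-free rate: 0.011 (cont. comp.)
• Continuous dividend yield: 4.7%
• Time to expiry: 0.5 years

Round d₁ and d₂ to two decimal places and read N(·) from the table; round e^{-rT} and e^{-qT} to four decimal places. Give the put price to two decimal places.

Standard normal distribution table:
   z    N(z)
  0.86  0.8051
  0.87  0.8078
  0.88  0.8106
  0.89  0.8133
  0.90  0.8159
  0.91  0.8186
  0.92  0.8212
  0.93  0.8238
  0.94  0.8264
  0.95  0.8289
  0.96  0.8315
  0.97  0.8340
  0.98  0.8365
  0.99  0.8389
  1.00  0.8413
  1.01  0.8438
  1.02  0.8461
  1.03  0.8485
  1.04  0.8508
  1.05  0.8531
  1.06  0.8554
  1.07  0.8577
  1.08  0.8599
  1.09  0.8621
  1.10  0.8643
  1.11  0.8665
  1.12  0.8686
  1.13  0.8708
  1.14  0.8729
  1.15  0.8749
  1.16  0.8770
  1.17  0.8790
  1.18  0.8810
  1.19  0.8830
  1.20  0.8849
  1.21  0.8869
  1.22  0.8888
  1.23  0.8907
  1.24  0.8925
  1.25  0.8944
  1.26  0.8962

σ√T = 0.45·√0.5 = 0.3182
d₁ = [ln(80/110) + (0.011 − 0.047 + 0.45²/2)·0.5] / 0.3182 = [-0.3185 + 0.0326] / 0.3182 = -0.8983 ⇒ -0.90
d₂ = d₁ − σ√T = -0.8983 − 0.3182 = -1.2165 ⇒ -1.22
e^(−qT) = e^(−0.047·0.5) = 0.9768;  e^(−rT) = e^(−0.011·0.5) = 0.9945
N(−d₂) = N(1.22) = 0.8888;  N(−d₁) = N(0.90) = 0.8159
P = 110·0.9945·0.8888 − 80·0.9768·0.8159 = 97.2303 − 63.7577 = 33.4726

£33.47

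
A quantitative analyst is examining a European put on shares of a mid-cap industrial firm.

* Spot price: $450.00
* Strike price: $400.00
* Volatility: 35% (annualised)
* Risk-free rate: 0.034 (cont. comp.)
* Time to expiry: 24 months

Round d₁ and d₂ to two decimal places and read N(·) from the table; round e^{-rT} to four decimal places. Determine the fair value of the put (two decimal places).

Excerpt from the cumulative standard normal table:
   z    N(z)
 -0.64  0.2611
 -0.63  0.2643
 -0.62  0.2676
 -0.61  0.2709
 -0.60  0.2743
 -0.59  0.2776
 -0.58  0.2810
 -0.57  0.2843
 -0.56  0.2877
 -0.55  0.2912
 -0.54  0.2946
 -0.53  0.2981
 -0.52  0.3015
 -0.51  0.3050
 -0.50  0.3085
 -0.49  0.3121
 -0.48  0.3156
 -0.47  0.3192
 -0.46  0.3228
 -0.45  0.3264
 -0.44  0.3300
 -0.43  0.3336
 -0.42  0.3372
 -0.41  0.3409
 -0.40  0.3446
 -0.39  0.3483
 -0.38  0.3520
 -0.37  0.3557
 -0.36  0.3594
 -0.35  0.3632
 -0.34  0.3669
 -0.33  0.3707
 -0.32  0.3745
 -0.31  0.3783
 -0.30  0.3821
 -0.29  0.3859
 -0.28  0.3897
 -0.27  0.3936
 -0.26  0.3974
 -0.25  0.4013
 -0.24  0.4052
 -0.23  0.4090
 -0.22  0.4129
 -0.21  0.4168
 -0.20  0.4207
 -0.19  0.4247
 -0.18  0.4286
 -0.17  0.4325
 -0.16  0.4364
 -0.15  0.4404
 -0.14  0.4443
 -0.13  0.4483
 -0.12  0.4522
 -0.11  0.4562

T = 2;  σ√T = 0.4950
d₁ = [ln(450/400) + (0.034 + ½·0.35²)·2] / (σ√T) = (0.1178 + 0.1905) / 0.4950 = 0.6228 → 0.62
d₂ = 0.6228 − 0.4950 = 0.1279 → 0.13
exp(−rT) = exp(−0.034·2) = 0.9343
P = 400·0.9343·N(-0.13) − 450·N(-0.62) = 400·0.9343·0.4483 − 450·0.2676 = 167.5387 − 120.4200 = 47.1187

$47.12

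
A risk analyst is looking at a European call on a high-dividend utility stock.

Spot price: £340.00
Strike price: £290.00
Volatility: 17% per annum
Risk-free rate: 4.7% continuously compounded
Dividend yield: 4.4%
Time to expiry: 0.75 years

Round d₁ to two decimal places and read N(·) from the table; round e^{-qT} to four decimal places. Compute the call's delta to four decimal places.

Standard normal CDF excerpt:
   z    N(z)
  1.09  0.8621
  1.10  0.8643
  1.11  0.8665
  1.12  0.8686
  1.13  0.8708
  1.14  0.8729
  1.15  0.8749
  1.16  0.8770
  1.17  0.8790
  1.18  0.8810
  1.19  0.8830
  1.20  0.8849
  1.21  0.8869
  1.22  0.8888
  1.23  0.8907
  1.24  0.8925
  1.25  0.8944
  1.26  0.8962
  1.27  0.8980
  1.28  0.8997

σ√T = 0.17·√0.75 = 0.1472
d₁ = [ln(340/290) + (0.047 − 0.044 + 0.17²/2)·0.75] / 0.1472 = [0.1591 + 0.0131] / 0.1472 = 1.1693 which rounds to 1.17
N(d₁) = N(1.17) = 0.8790
Δ_call = exp(−qT)·N(d₁) = 0.9675·0.8790 = 0.8504

0.8504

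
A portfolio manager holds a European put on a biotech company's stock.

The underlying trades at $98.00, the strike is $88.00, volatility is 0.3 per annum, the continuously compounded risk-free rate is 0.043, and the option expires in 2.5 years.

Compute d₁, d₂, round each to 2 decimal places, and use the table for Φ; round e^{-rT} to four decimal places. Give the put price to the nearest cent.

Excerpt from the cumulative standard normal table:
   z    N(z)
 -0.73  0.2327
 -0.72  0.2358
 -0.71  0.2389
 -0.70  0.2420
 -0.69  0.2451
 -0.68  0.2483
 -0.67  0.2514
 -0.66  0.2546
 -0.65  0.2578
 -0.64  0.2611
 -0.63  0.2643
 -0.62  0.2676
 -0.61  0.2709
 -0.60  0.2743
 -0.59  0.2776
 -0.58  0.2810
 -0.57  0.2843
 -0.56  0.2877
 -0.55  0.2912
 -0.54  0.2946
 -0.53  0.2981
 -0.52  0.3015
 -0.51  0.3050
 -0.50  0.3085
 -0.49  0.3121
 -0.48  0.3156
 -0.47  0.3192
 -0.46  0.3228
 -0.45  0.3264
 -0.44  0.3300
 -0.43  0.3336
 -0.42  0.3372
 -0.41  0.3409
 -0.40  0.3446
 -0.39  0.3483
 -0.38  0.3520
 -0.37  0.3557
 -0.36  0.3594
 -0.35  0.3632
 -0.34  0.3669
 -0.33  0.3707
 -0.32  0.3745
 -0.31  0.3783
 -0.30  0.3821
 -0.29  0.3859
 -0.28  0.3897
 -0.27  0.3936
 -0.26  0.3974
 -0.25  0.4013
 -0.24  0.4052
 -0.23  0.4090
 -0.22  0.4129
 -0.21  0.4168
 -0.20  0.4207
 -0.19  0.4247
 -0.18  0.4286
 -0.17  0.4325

T = 2.5;  σ√T = 0.4743
d₁ = [ln(98/88) + (0.043 + ½·0.3²)·2.5] / (σ√T) = (0.1076 + 0.2200) / 0.4743 = 0.6907 → 0.69
d₂ = 0.6907 − 0.4743 = 0.2164 → 0.22
exp(−rT) = exp(−0.043·2.5) = 0.8981
N(−d₂) = N(-0.22) = 0.4129;  N(−d₁) = N(-0.69) = 0.2451
P = 88·0.8981·0.4129 − 98·0.2451 = 32.6326 − 24.0198 = 8.6128

$8.61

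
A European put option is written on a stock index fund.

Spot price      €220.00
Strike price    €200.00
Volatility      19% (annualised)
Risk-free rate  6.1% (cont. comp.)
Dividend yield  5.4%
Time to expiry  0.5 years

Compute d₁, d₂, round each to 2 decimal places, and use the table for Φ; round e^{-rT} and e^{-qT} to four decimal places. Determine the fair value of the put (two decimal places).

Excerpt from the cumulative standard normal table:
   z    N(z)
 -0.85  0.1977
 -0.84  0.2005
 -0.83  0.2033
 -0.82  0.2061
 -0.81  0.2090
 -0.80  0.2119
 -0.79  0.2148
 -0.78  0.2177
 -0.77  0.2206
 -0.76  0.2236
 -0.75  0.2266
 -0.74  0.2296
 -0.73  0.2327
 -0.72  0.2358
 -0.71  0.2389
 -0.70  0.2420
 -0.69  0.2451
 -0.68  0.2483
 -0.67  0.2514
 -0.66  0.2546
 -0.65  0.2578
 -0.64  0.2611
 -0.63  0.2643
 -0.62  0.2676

σ√T = 0.19 × 0.7071 = 0.1344
d₁ = [ln(220/200) + (0.061 − 0.054 + ½·0.19²)·0.5] / (σ√T) = (0.0953 + 0.0125) / 0.1344 = 0.8026 which rounds to 0.80
d₂ = 0.8026 − 0.1344 = 0.6683 which rounds to 0.67
e^(−qT) = e^(−0.054·0.5) = 0.9734;  e^(−rT) = e^(−0.061·0.5) = 0.9700
N(−d₂) = N(-0.67) = 0.2514;  N(−d₁) = N(-0.80) = 0.2119
P = 200·0.9700·0.2514 − 220·0.9734·0.2119 = 48.7716 − 45.3780 = 3.3936

€3.39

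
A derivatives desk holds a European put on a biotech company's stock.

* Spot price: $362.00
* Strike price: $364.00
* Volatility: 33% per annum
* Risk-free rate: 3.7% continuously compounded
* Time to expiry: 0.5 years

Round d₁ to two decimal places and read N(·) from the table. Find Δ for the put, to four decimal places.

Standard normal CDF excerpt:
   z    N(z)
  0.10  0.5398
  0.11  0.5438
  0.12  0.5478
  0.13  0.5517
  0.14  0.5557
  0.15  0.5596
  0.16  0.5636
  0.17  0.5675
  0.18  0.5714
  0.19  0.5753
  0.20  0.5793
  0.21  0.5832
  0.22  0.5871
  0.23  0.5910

σ√T = 0.33·√0.5 = 0.2333
d₁ = [ln(362/364) + (0.037 + 0.33²/2)·0.5] / 0.2333 = [-0.0055 + 0.0457] / 0.2333 = 0.1723 ⇒ 0.17
N(d₁) = N(0.17) = 0.5675
Δ_put = N(d₁) − 1 = 0.5675 − 1 = -0.4325

-0.4325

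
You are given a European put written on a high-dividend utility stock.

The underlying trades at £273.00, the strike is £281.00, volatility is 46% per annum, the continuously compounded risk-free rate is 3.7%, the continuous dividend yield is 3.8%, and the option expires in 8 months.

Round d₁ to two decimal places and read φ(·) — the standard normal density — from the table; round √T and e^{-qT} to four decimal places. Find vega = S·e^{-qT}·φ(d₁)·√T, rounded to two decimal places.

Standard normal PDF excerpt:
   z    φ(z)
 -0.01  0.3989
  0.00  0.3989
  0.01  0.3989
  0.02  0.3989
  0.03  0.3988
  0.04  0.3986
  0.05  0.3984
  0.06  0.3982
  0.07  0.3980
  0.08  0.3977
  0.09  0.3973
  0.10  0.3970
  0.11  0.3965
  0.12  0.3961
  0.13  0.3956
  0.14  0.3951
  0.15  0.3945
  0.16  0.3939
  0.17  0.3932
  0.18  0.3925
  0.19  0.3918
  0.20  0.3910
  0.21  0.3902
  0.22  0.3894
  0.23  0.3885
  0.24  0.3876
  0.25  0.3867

86.17

T = 0.6667;  σ√T = 0.3756
d₁ = [ln(273/281) + (0.037 − 0.038 + 0.46²/2)·0.6667] / 0.3756 = [-0.0289 + 0.0699] / 0.3756 = 0.1091 ≈ 0.11
√T = √0.6667 = 0.8165
φ(d₁) = φ(0.11) = 0.3965
e^(−qT) = e^(−0.038·0.6667) = 0.9750
vega = S·e^(−qT)·φ(d₁)·√T = 273·0.9750·0.3965·0.8165 = 86.1721
(Call and put vega coincide under Black-Scholes.)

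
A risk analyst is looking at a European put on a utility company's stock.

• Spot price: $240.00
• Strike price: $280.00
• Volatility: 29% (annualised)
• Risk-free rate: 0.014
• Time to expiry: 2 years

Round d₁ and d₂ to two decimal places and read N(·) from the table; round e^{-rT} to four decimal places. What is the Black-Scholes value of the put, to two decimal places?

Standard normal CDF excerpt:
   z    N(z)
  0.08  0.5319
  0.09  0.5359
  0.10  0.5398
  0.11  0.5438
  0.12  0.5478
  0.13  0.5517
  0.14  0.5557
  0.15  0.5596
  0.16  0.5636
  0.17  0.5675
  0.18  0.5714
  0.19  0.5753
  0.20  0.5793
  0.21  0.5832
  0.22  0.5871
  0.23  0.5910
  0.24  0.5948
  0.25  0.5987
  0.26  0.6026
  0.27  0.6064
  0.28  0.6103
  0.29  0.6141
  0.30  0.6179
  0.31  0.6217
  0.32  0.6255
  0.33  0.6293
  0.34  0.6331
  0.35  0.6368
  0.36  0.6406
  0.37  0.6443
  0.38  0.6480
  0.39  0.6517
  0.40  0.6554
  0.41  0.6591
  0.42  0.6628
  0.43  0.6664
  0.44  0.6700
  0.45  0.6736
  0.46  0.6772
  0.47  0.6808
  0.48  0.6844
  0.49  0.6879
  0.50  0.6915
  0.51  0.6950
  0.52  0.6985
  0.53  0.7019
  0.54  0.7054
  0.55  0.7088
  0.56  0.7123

σ√T = 0.29·√2 = 0.4101
d₁ = [ln(240/280) + (0.014 + ½·0.29²)·2] / (σ√T) = (-0.1542 + 0.1121) / 0.4101 = -0.1025 ≈ -0.10
d₂ = -0.1025 − 0.4101 = -0.5127 ≈ -0.51
exp(−rT) = exp(−0.014·2) = 0.9724
P = 280·0.9724·N(0.51) − 240·N(0.10) = 280·0.9724·0.6950 − 240·0.5398 = 189.2290 − 129.5520 = 59.6770

$59.68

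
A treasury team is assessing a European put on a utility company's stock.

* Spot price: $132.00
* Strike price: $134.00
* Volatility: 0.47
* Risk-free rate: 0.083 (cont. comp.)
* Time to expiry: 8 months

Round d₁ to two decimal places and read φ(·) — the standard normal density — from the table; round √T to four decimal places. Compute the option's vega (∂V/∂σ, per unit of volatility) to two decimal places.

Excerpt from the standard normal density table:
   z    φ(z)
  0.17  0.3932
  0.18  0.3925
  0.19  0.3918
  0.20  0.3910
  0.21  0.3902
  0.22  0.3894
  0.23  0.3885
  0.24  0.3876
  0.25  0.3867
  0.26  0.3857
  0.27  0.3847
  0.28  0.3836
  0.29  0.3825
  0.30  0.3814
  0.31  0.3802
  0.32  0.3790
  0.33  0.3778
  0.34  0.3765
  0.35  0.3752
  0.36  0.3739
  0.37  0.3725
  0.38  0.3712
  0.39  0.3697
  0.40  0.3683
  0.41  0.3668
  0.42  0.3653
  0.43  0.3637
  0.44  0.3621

41.11

σ√T = 0.47 × 0.8165 = 0.3838
ln(S/K) + (r + σ²/2)T = ln(132/134) + (0.083 + 0.47²/2)·0.6667 = -0.0150 + 0.1290 = 0.1139
d₁ = 0.1139 / 0.3838 = 0.2969 which rounds to 0.30
√T = √0.6667 = 0.8165
φ(d₁) = φ(0.30) = 0.3814
vega = S·φ(d₁)·√T = 132·0.3814·0.8165 = 41.1065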